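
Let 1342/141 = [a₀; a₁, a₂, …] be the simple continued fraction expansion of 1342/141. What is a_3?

Run the Euclidean algorithm, recording each quotient:
⌊1342/141⌋ = 9, remainder 73
⌊141/73⌋ = 1, remainder 68
⌊73/68⌋ = 1, remainder 5
⌊68/5⌋ = 13, remainder 3

13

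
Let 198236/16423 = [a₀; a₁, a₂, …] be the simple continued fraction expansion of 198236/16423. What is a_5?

19

198236 = 12·16423 + 1160, so a_0 = 12
16423 = 14·1160 + 183, so a_1 = 14
1160 = 6·183 + 62, so a_2 = 6
183 = 2·62 + 59, so a_3 = 2
62 = 1·59 + 3, so a_4 = 1
59 = 19·3 + 2, so a_5 = 19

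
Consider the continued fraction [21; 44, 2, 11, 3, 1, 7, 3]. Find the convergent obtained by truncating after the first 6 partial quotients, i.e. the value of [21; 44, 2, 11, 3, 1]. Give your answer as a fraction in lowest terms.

Compute successive convergents:
a_0 = 21: 21/1
a_1 = 44: 925/44
a_2 = 2: 1871/89
a_3 = 11: 21506/1023
a_4 = 3: 66389/3158
a_5 = 1: 87895/4181

87895/4181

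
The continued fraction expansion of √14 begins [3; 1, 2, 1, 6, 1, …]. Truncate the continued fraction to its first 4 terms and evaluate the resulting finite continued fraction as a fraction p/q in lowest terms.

Use the convergent recurrence hₖ = aₖ·hₖ₋₁ + hₖ₋₂ (and likewise for the denominators kₖ):
a_0 = 3: 3/1
a_1 = 1: 4/1
a_2 = 2: 11/3
a_3 = 1: 15/4

15/4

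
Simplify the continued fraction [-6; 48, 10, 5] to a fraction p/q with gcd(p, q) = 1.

a_0 = -6: -6/1
a_1 = 48: -287/48
a_2 = 10: -2876/481
a_3 = 5: -14667/2453

-14667/2453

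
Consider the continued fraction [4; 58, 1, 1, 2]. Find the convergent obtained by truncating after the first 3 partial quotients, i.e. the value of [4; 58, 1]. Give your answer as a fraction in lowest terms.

Build up convergents one term at a time:
a_0 = 4: 4/1
a_1 = 58: 233/58
a_2 = 1: 237/59

237/59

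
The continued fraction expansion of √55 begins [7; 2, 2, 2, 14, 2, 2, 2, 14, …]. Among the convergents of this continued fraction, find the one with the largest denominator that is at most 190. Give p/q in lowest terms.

a_0 = 7: 7/1  (≤ bound)
a_1 = 2: 15/2  (≤ bound)
a_2 = 2: 37/5  (≤ bound)
a_3 = 2: 89/12  (≤ bound)
a_4 = 14: 1283/173  (≤ bound)
a_5 = 2: 2655/358  (> 190, stop)

1283/173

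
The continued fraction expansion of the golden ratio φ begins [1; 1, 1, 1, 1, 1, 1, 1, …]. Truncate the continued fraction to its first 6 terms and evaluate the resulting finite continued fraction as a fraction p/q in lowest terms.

13/8

Start with 1.
1 + 1/(1/1) = 1 + 1/1 = 2/1
1 + 1/(2/1) = 1 + 1/2 = 3/2
1 + 1/(3/2) = 1 + 2/3 = 5/3
1 + 1/(5/3) = 1 + 3/5 = 8/5
1 + 1/(8/5) = 1 + 5/8 = 13/8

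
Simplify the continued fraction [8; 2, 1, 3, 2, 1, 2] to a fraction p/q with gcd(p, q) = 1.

811/97

Start with 2.
1 + 1/(2/1) = 1 + 1/2 = 3/2
2 + 1/(3/2) = 2 + 2/3 = 8/3
3 + 1/(8/3) = 3 + 3/8 = 27/8
1 + 1/(27/8) = 1 + 8/27 = 35/27
2 + 1/(35/27) = 2 + 27/35 = 97/35
8 + 1/(97/35) = 8 + 35/97 = 811/97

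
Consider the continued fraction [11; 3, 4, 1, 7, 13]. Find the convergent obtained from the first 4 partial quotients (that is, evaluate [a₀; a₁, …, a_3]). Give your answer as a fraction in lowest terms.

181/16

Work from the innermost term outward:
Start with 1.
4 + 1/(1/1) = 4 + 1/1 = 5/1
3 + 1/(5/1) = 3 + 1/5 = 16/5
11 + 1/(16/5) = 11 + 5/16 = 181/16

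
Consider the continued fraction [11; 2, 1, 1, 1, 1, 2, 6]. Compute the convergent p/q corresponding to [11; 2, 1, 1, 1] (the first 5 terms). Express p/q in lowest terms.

91/8

Work from the innermost term outward:
Start with 1.
1 + 1/(1/1) = 1 + 1/1 = 2/1
1 + 1/(2/1) = 1 + 1/2 = 3/2
2 + 1/(3/2) = 2 + 2/3 = 8/3
11 + 1/(8/3) = 11 + 3/8 = 91/8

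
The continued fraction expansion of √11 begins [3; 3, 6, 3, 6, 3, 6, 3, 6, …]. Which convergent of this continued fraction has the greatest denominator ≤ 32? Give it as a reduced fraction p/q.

63/19

a_0 = 3: 3/1  (≤ bound)
a_1 = 3: 10/3  (≤ bound)
a_2 = 6: 63/19  (≤ bound)
a_3 = 3: 199/60  (> 32, stop)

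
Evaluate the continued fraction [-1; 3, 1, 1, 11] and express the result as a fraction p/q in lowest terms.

Starting at the tail and folding back:
Start with 11.
1 + 1/(11/1) = 1 + 1/11 = 12/11
1 + 1/(12/11) = 1 + 11/12 = 23/12
3 + 1/(23/12) = 3 + 12/23 = 81/23
-1 + 1/(81/23) = -1 + 23/81 = -58/81

-58/81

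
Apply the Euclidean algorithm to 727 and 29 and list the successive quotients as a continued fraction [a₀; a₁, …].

[25; 14, 2]

727 = 25·29 + 2, so a_0 = 25
29 = 14·2 + 1, so a_1 = 14
2 = 2·1 + 0, so a_2 = 2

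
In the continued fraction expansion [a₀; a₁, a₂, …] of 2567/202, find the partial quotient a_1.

Apply division with remainder until the remainder is 0:
2567 = 12·202 + 143, so a_0 = 12
202 = 1·143 + 59, so a_1 = 1

1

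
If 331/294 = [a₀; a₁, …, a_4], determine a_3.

17

Apply division with remainder until the remainder is 0:
331 ÷ 294 → quotient 1, remainder 37
294 ÷ 37 → quotient 7, remainder 35
37 ÷ 35 → quotient 1, remainder 2
35 ÷ 2 → quotient 17, remainder 1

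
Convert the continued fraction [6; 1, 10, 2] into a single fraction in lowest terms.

159/23

Build up convergents one term at a time:
a_0 = 6: 6/1
a_1 = 1: 7/1
a_2 = 10: 76/11
a_3 = 2: 159/23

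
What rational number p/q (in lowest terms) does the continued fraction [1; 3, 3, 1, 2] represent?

47/36

Start with 2.
1 + 1/(2/1) = 1 + 1/2 = 3/2
3 + 1/(3/2) = 3 + 2/3 = 11/3
3 + 1/(11/3) = 3 + 3/11 = 36/11
1 + 1/(36/11) = 1 + 11/36 = 47/36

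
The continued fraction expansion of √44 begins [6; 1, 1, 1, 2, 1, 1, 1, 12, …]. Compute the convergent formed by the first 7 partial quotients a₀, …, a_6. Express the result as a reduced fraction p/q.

a_0 = 6: 6/1
a_1 = 1: 7/1
a_2 = 1: 13/2
a_3 = 1: 20/3
a_4 = 2: 53/8
a_5 = 1: 73/11
a_6 = 1: 126/19

126/19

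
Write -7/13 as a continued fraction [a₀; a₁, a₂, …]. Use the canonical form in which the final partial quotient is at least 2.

[-1; 2, 6]

Repeatedly divide and take the remainder:
-7 = -1·13 + 6, so a_0 = -1
13 = 2·6 + 1, so a_1 = 2
6 = 6·1 + 0, so a_2 = 6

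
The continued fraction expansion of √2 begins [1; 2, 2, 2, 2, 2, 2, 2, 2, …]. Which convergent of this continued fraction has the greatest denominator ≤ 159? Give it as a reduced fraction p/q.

99/70

List convergents until the denominator exceeds the bound:
a_0 = 1: 1/1  (≤ bound)
a_1 = 2: 3/2  (≤ bound)
a_2 = 2: 7/5  (≤ bound)
a_3 = 2: 17/12  (≤ bound)
a_4 = 2: 41/29  (≤ bound)
a_5 = 2: 99/70  (≤ bound)
a_6 = 2: 239/169  (> 159, stop)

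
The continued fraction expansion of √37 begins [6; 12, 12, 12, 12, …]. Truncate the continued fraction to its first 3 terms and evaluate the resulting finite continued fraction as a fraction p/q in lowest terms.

882/145

Start with 12.
12 + 1/(12/1) = 12 + 1/12 = 145/12
6 + 1/(145/12) = 6 + 12/145 = 882/145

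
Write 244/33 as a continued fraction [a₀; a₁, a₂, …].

⌊244/33⌋ = 7, remainder 13
⌊33/13⌋ = 2, remainder 7
⌊13/7⌋ = 1, remainder 6
⌊7/6⌋ = 1, remainder 1
⌊6/1⌋ = 6, remainder 0

[7; 2, 1, 1, 6]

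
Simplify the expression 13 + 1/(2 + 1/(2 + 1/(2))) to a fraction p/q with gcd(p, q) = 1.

Start with 2.
2 + 1/(2/1) = 2 + 1/2 = 5/2
2 + 1/(5/2) = 2 + 2/5 = 12/5
13 + 1/(12/5) = 13 + 5/12 = 161/12

161/12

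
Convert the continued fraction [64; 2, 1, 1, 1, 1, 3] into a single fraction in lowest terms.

3026/47

Build up convergents one term at a time:
a_0 = 64: 64/1
a_1 = 2: 129/2
a_2 = 1: 193/3
a_3 = 1: 322/5
a_4 = 1: 515/8
a_5 = 1: 837/13
a_6 = 3: 3026/47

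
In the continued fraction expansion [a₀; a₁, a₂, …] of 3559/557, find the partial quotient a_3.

⌊3559/557⌋ = 6, remainder 217
⌊557/217⌋ = 2, remainder 123
⌊217/123⌋ = 1, remainder 94
⌊123/94⌋ = 1, remainder 29

1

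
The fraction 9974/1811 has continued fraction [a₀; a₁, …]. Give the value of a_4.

Run the Euclidean algorithm, recording each quotient:
⌊9974/1811⌋ = 5, remainder 919
⌊1811/919⌋ = 1, remainder 892
⌊919/892⌋ = 1, remainder 27
⌊892/27⌋ = 33, remainder 1
⌊27/1⌋ = 27, remainder 0

27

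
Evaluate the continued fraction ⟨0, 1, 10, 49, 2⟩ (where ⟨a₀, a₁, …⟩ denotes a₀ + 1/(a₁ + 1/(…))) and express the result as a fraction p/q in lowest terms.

992/1091

Start with 2.
49 + 1/(2/1) = 49 + 1/2 = 99/2
10 + 1/(99/2) = 10 + 2/99 = 992/99
1 + 1/(992/99) = 1 + 99/992 = 1091/992
0 + 1/(1091/992) = 0 + 992/1091 = 992/1091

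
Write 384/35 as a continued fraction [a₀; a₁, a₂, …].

[10; 1, 34]

384 ÷ 35 → quotient 10, remainder 34
35 ÷ 34 → quotient 1, remainder 1
34 ÷ 1 → quotient 34, remainder 0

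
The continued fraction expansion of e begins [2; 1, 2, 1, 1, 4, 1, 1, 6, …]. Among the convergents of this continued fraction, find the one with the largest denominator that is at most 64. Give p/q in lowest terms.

106/39

a_0 = 2: 2/1  (≤ bound)
a_1 = 1: 3/1  (≤ bound)
a_2 = 2: 8/3  (≤ bound)
a_3 = 1: 11/4  (≤ bound)
a_4 = 1: 19/7  (≤ bound)
a_5 = 4: 87/32  (≤ bound)
a_6 = 1: 106/39  (≤ bound)
a_7 = 1: 193/71  (> 64, stop)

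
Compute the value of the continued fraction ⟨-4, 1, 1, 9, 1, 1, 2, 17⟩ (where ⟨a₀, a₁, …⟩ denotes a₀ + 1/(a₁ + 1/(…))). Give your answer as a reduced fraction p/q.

Compute successive convergents:
a_0 = -4: -4/1
a_1 = 1: -3/1
a_2 = 1: -7/2
a_3 = 9: -66/19
a_4 = 1: -73/21
a_5 = 1: -139/40
a_6 = 2: -351/101
a_7 = 17: -6106/1757

-6106/1757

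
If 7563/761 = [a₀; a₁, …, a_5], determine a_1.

⌊7563/761⌋ = 9, remainder 714
⌊761/714⌋ = 1, remainder 47

1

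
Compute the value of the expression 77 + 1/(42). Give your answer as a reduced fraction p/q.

Start with 42.
77 + 1/(42/1) = 77 + 1/42 = 3235/42

3235/42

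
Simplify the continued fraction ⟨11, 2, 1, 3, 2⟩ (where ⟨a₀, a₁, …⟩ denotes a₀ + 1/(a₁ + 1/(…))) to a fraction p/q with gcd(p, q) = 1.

284/25

a_0 = 11: 11/1
a_1 = 2: 23/2
a_2 = 1: 34/3
a_3 = 3: 125/11
a_4 = 2: 284/25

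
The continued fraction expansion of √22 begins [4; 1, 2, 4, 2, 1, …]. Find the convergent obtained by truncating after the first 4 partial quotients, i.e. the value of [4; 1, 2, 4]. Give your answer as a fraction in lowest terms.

Compute successive convergents:
a_0 = 4: 4/1
a_1 = 1: 5/1
a_2 = 2: 14/3
a_3 = 4: 61/13

61/13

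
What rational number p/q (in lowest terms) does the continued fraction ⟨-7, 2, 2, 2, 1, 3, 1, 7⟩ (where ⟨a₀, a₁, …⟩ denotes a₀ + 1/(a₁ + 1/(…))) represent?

-4104/623

a_0 = -7: -7/1
a_1 = 2: -13/2
a_2 = 2: -33/5
a_3 = 2: -79/12
a_4 = 1: -112/17
a_5 = 3: -415/63
a_6 = 1: -527/80
a_7 = 7: -4104/623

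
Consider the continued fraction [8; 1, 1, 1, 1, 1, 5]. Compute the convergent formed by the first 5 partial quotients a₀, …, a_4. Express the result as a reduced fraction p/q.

43/5

Start with 1.
1 + 1/(1/1) = 1 + 1/1 = 2/1
1 + 1/(2/1) = 1 + 1/2 = 3/2
1 + 1/(3/2) = 1 + 2/3 = 5/3
8 + 1/(5/3) = 8 + 3/5 = 43/5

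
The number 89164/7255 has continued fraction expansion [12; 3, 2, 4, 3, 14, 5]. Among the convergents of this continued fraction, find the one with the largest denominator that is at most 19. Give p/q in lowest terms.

a_0 = 12: 12/1  (≤ bound)
a_1 = 3: 37/3  (≤ bound)
a_2 = 2: 86/7  (≤ bound)
a_3 = 4: 381/31  (> 19, stop)

86/7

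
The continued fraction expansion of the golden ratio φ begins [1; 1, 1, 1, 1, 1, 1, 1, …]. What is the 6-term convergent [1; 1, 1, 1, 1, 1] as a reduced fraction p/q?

13/8

Collapse the nested fraction from the inside out:
Start with 1.
1 + 1/(1/1) = 1 + 1/1 = 2/1
1 + 1/(2/1) = 1 + 1/2 = 3/2
1 + 1/(3/2) = 1 + 2/3 = 5/3
1 + 1/(5/3) = 1 + 3/5 = 8/5
1 + 1/(8/5) = 1 + 5/8 = 13/8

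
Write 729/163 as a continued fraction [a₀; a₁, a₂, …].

729 = 4·163 + 77, so a_0 = 4
163 = 2·77 + 9, so a_1 = 2
77 = 8·9 + 5, so a_2 = 8
9 = 1·5 + 4, so a_3 = 1
5 = 1·4 + 1, so a_4 = 1
4 = 4·1 + 0, so a_5 = 4

[4; 2, 8, 1, 1, 4]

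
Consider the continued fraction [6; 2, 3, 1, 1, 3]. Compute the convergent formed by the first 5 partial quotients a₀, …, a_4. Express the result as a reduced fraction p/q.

Start with 1.
1 + 1/(1/1) = 1 + 1/1 = 2/1
3 + 1/(2/1) = 3 + 1/2 = 7/2
2 + 1/(7/2) = 2 + 2/7 = 16/7
6 + 1/(16/7) = 6 + 7/16 = 103/16

103/16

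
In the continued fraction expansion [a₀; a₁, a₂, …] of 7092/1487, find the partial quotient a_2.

3

7092 ÷ 1487 → quotient 4, remainder 1144
1487 ÷ 1144 → quotient 1, remainder 343
1144 ÷ 343 → quotient 3, remainder 115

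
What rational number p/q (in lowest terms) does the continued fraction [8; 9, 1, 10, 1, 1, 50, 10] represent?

934987/115418

Compute successive convergents:
a_0 = 8: 8/1
a_1 = 9: 73/9
a_2 = 1: 81/10
a_3 = 10: 883/109
a_4 = 1: 964/119
a_5 = 1: 1847/228
a_6 = 50: 93314/11519
a_7 = 10: 934987/115418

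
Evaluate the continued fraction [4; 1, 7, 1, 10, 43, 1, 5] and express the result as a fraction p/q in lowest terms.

126241/25828

Start with 5.
1 + 1/(5/1) = 1 + 1/5 = 6/5
43 + 1/(6/5) = 43 + 5/6 = 263/6
10 + 1/(263/6) = 10 + 6/263 = 2636/263
1 + 1/(2636/263) = 1 + 263/2636 = 2899/2636
7 + 1/(2899/2636) = 7 + 2636/2899 = 22929/2899
1 + 1/(22929/2899) = 1 + 2899/22929 = 25828/22929
4 + 1/(25828/22929) = 4 + 22929/25828 = 126241/25828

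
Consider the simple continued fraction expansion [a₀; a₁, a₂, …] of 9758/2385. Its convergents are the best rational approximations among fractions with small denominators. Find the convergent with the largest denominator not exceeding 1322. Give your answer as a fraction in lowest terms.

a_0 = 4: 4/1  (≤ bound)
a_1 = 10: 41/10  (≤ bound)
a_2 = 1: 45/11  (≤ bound)
a_3 = 15: 716/175  (≤ bound)
a_4 = 1: 761/186  (≤ bound)
a_5 = 3: 2999/733  (≤ bound)
a_6 = 3: 9758/2385  (> 1322, stop)

2999/733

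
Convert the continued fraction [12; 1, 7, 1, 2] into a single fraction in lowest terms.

a_0 = 12: 12/1
a_1 = 1: 13/1
a_2 = 7: 103/8
a_3 = 1: 116/9
a_4 = 2: 335/26

335/26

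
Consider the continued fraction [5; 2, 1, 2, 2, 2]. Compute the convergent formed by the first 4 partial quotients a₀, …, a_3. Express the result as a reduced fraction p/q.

43/8

a_0 = 5: 5/1
a_1 = 2: 11/2
a_2 = 1: 16/3
a_3 = 2: 43/8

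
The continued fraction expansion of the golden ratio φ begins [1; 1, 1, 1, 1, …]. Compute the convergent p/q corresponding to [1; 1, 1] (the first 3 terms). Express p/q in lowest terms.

3/2

a_0 = 1: 1/1
a_1 = 1: 2/1
a_2 = 1: 3/2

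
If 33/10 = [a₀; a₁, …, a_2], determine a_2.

33 = 3·10 + 3, so a_0 = 3
10 = 3·3 + 1, so a_1 = 3
3 = 3·1 + 0, so a_2 = 3

3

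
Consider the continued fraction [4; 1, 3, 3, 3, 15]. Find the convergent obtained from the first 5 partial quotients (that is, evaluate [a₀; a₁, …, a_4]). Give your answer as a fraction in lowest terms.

205/43

Compute successive convergents:
a_0 = 4: 4/1
a_1 = 1: 5/1
a_2 = 3: 19/4
a_3 = 3: 62/13
a_4 = 3: 205/43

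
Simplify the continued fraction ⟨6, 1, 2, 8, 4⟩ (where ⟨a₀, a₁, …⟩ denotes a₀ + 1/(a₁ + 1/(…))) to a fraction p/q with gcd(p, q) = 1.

688/103

Compute successive convergents:
a_0 = 6: 6/1
a_1 = 1: 7/1
a_2 = 2: 20/3
a_3 = 8: 167/25
a_4 = 4: 688/103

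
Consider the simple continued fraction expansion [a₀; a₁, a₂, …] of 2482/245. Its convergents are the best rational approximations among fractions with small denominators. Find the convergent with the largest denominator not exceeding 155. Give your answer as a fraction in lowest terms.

List convergents until the denominator exceeds the bound:
a_0 = 10: 10/1  (≤ bound)
a_1 = 7: 71/7  (≤ bound)
a_2 = 1: 81/8  (≤ bound)
a_3 = 1: 152/15  (≤ bound)
a_4 = 1: 233/23  (≤ bound)
a_5 = 10: 2482/245  (> 155, stop)

233/23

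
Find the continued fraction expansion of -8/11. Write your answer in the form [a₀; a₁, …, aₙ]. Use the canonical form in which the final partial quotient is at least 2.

[-1; 3, 1, 2]

Repeatedly divide and take the remainder:
-8 ÷ 11 → quotient -1, remainder 3
11 ÷ 3 → quotient 3, remainder 2
3 ÷ 2 → quotient 1, remainder 1
2 ÷ 1 → quotient 2, remainder 0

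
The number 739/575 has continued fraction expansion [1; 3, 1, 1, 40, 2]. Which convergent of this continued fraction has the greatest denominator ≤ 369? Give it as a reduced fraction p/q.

a_0 = 1: 1/1  (≤ bound)
a_1 = 3: 4/3  (≤ bound)
a_2 = 1: 5/4  (≤ bound)
a_3 = 1: 9/7  (≤ bound)
a_4 = 40: 365/284  (≤ bound)
a_5 = 2: 739/575  (> 369, stop)

365/284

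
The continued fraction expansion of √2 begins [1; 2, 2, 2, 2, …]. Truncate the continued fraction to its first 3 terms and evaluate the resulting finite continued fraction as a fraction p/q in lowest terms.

7/5

Start with 2.
2 + 1/(2/1) = 2 + 1/2 = 5/2
1 + 1/(5/2) = 1 + 2/5 = 7/5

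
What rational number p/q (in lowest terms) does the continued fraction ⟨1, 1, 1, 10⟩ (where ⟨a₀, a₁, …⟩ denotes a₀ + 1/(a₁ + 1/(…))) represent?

32/21

Use the convergent recurrence hₖ = aₖ·hₖ₋₁ + hₖ₋₂ (and likewise for the denominators kₖ):
a_0 = 1: 1/1
a_1 = 1: 2/1
a_2 = 1: 3/2
a_3 = 10: 32/21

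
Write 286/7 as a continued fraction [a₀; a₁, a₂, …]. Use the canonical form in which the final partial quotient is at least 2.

Run the Euclidean algorithm, recording each quotient:
286 = 40·7 + 6, so a_0 = 40
7 = 1·6 + 1, so a_1 = 1
6 = 6·1 + 0, so a_2 = 6

[40; 1, 6]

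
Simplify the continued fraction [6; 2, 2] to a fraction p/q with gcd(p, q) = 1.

Start with 2.
2 + 1/(2/1) = 2 + 1/2 = 5/2
6 + 1/(5/2) = 6 + 2/5 = 32/5

32/5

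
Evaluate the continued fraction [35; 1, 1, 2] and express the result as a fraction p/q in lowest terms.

178/5

Collapse the nested fraction from the inside out:
Start with 2.
1 + 1/(2/1) = 1 + 1/2 = 3/2
1 + 1/(3/2) = 1 + 2/3 = 5/3
35 + 1/(5/3) = 35 + 3/5 = 178/5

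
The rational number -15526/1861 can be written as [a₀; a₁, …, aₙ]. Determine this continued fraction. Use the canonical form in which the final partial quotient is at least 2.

[-9; 1, 1, 1, 11, 26, 2]

-15526 ÷ 1861 → quotient -9, remainder 1223
1861 ÷ 1223 → quotient 1, remainder 638
1223 ÷ 638 → quotient 1, remainder 585
638 ÷ 585 → quotient 1, remainder 53
585 ÷ 53 → quotient 11, remainder 2
53 ÷ 2 → quotient 26, remainder 1
2 ÷ 1 → quotient 2, remainder 0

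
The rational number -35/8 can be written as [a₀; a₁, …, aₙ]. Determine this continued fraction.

[-5; 1, 1, 1, 2]

-35 = -5·8 + 5, so a_0 = -5
8 = 1·5 + 3, so a_1 = 1
5 = 1·3 + 2, so a_2 = 1
3 = 1·2 + 1, so a_3 = 1
2 = 2·1 + 0, so a_4 = 2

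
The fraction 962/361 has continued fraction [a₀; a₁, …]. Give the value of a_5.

⌊962/361⌋ = 2, remainder 240
⌊361/240⌋ = 1, remainder 121
⌊240/121⌋ = 1, remainder 119
⌊121/119⌋ = 1, remainder 2
⌊119/2⌋ = 59, remainder 1
⌊2/1⌋ = 2, remainder 0

2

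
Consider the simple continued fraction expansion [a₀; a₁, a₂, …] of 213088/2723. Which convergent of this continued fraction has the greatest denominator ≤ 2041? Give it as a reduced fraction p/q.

84437/1079

a_0 = 78: 78/1  (≤ bound)
a_1 = 3: 235/3  (≤ bound)
a_2 = 1: 313/4  (≤ bound)
a_3 = 12: 3991/51  (≤ bound)
a_4 = 10: 40223/514  (≤ bound)
a_5 = 1: 44214/565  (≤ bound)
a_6 = 1: 84437/1079  (≤ bound)
a_7 = 2: 213088/2723  (> 2041, stop)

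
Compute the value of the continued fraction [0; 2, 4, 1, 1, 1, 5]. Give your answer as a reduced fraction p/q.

79/175

a_0 = 0: 0/1
a_1 = 2: 1/2
a_2 = 4: 4/9
a_3 = 1: 5/11
a_4 = 1: 9/20
a_5 = 1: 14/31
a_6 = 5: 79/175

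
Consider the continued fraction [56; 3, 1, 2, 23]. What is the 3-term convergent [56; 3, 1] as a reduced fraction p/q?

225/4

Starting at the tail and folding back:
Start with 1.
3 + 1/(1/1) = 3 + 1/1 = 4/1
56 + 1/(4/1) = 56 + 1/4 = 225/4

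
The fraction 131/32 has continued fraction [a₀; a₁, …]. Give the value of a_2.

Repeatedly divide and take the remainder:
131 = 4·32 + 3, so a_0 = 4
32 = 10·3 + 2, so a_1 = 10
3 = 1·2 + 1, so a_2 = 1

1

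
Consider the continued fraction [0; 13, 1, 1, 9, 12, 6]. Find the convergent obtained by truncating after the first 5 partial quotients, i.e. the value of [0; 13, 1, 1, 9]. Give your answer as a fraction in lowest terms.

19/257

Use the convergent recurrence hₖ = aₖ·hₖ₋₁ + hₖ₋₂ (and likewise for the denominators kₖ):
a_0 = 0: 0/1
a_1 = 13: 1/13
a_2 = 1: 1/14
a_3 = 1: 2/27
a_4 = 9: 19/257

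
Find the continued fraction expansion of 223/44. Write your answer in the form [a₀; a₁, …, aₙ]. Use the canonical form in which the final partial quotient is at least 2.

[5; 14, 1, 2]

⌊223/44⌋ = 5, remainder 3
⌊44/3⌋ = 14, remainder 2
⌊3/2⌋ = 1, remainder 1
⌊2/1⌋ = 2, remainder 0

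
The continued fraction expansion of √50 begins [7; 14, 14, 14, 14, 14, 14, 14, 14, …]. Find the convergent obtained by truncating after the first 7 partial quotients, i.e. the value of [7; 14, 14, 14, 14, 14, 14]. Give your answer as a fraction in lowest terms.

54608393/7722793

Start with 14.
14 + 1/(14/1) = 14 + 1/14 = 197/14
14 + 1/(197/14) = 14 + 14/197 = 2772/197
14 + 1/(2772/197) = 14 + 197/2772 = 39005/2772
14 + 1/(39005/2772) = 14 + 2772/39005 = 548842/39005
14 + 1/(548842/39005) = 14 + 39005/548842 = 7722793/548842
7 + 1/(7722793/548842) = 7 + 548842/7722793 = 54608393/7722793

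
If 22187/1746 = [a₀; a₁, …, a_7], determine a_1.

22187 = 12·1746 + 1235, so a_0 = 12
1746 = 1·1235 + 511, so a_1 = 1

1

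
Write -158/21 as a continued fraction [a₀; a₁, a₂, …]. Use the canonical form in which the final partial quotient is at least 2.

-158 ÷ 21 → quotient -8, remainder 10
21 ÷ 10 → quotient 2, remainder 1
10 ÷ 1 → quotient 10, remainder 0

[-8; 2, 10]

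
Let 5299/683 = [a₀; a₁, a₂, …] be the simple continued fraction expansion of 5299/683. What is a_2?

⌊5299/683⌋ = 7, remainder 518
⌊683/518⌋ = 1, remainder 165
⌊518/165⌋ = 3, remainder 23

3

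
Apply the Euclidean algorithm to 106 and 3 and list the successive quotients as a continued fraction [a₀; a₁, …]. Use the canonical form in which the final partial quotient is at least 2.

[35; 3]

Apply division with remainder until the remainder is 0:
106 ÷ 3 → quotient 35, remainder 1
3 ÷ 1 → quotient 3, remainder 0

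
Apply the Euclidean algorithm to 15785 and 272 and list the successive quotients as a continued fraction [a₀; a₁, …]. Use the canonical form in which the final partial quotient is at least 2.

[58; 30, 4, 2]

15785 ÷ 272 → quotient 58, remainder 9
272 ÷ 9 → quotient 30, remainder 2
9 ÷ 2 → quotient 4, remainder 1
2 ÷ 1 → quotient 2, remainder 0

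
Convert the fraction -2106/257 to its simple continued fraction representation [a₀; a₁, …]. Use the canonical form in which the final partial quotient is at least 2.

[-9; 1, 4, 7, 7]

-2106 ÷ 257 → quotient -9, remainder 207
257 ÷ 207 → quotient 1, remainder 50
207 ÷ 50 → quotient 4, remainder 7
50 ÷ 7 → quotient 7, remainder 1
7 ÷ 1 → quotient 7, remainder 0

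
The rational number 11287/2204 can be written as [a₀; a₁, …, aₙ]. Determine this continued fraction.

11287 = 5·2204 + 267, so a_0 = 5
2204 = 8·267 + 68, so a_1 = 8
267 = 3·68 + 63, so a_2 = 3
68 = 1·63 + 5, so a_3 = 1
63 = 12·5 + 3, so a_4 = 12
5 = 1·3 + 2, so a_5 = 1
3 = 1·2 + 1, so a_6 = 1
2 = 2·1 + 0, so a_7 = 2

[5; 8, 3, 1, 12, 1, 1, 2]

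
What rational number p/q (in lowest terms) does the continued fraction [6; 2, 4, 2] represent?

a_0 = 6: 6/1
a_1 = 2: 13/2
a_2 = 4: 58/9
a_3 = 2: 129/20

129/20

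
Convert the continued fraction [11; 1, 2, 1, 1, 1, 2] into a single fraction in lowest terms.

340/29

a_0 = 11: 11/1
a_1 = 1: 12/1
a_2 = 2: 35/3
a_3 = 1: 47/4
a_4 = 1: 82/7
a_5 = 1: 129/11
a_6 = 2: 340/29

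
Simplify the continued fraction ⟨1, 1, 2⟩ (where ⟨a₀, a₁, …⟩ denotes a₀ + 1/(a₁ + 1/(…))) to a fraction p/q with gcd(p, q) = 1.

Starting at the tail and folding back:
Start with 2.
1 + 1/(2/1) = 1 + 1/2 = 3/2
1 + 1/(3/2) = 1 + 2/3 = 5/3

5/3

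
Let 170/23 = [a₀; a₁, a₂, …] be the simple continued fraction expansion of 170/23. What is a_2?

170 ÷ 23 → quotient 7, remainder 9
23 ÷ 9 → quotient 2, remainder 5
9 ÷ 5 → quotient 1, remainder 4

1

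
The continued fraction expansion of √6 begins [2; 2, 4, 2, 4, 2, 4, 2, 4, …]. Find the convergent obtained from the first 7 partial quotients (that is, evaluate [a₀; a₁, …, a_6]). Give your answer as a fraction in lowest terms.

Starting at the tail and folding back:
Start with 4.
2 + 1/(4/1) = 2 + 1/4 = 9/4
4 + 1/(9/4) = 4 + 4/9 = 40/9
2 + 1/(40/9) = 2 + 9/40 = 89/40
4 + 1/(89/40) = 4 + 40/89 = 396/89
2 + 1/(396/89) = 2 + 89/396 = 881/396
2 + 1/(881/396) = 2 + 396/881 = 2158/881

2158/881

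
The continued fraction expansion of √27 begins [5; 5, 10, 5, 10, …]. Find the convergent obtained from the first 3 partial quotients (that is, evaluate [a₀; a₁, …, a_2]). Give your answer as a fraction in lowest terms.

265/51

Start with 10.
5 + 1/(10/1) = 5 + 1/10 = 51/10
5 + 1/(51/10) = 5 + 10/51 = 265/51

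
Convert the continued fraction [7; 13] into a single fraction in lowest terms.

a_0 = 7: 7/1
a_1 = 13: 92/13

92/13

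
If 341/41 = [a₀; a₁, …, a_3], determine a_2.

6

⌊341/41⌋ = 8, remainder 13
⌊41/13⌋ = 3, remainder 2
⌊13/2⌋ = 6, remainder 1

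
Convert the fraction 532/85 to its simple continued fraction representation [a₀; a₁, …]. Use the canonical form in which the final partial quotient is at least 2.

[6; 3, 1, 6, 3]

Apply division with remainder until the remainder is 0:
⌊532/85⌋ = 6, remainder 22
⌊85/22⌋ = 3, remainder 19
⌊22/19⌋ = 1, remainder 3
⌊19/3⌋ = 6, remainder 1
⌊3/1⌋ = 3, remainder 0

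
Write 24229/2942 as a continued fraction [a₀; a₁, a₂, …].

[8; 4, 4, 13, 13]

24229 ÷ 2942 → quotient 8, remainder 693
2942 ÷ 693 → quotient 4, remainder 170
693 ÷ 170 → quotient 4, remainder 13
170 ÷ 13 → quotient 13, remainder 1
13 ÷ 1 → quotient 13, remainder 0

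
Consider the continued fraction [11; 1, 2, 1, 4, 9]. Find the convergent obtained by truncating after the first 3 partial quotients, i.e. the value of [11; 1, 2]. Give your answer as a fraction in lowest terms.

Start with 2.
1 + 1/(2/1) = 1 + 1/2 = 3/2
11 + 1/(3/2) = 11 + 2/3 = 35/3

35/3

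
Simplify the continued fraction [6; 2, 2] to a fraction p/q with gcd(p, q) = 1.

32/5

Start with 2.
2 + 1/(2/1) = 2 + 1/2 = 5/2
6 + 1/(5/2) = 6 + 2/5 = 32/5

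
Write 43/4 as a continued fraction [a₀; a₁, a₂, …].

[10; 1, 3]

43 = 10·4 + 3, so a_0 = 10
4 = 1·3 + 1, so a_1 = 1
3 = 3·1 + 0, so a_2 = 3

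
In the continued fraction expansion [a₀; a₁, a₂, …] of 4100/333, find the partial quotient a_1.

Apply division with remainder until the remainder is 0:
4100 ÷ 333 → quotient 12, remainder 104
333 ÷ 104 → quotient 3, remainder 21

3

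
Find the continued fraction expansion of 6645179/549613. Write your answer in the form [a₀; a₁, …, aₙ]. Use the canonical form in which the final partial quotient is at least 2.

Repeatedly divide and take the remainder:
6645179 = 12·549613 + 49823, so a_0 = 12
549613 = 11·49823 + 1560, so a_1 = 11
49823 = 31·1560 + 1463, so a_2 = 31
1560 = 1·1463 + 97, so a_3 = 1
1463 = 15·97 + 8, so a_4 = 15
97 = 12·8 + 1, so a_5 = 12
8 = 8·1 + 0, so a_6 = 8

[12; 11, 31, 1, 15, 12, 8]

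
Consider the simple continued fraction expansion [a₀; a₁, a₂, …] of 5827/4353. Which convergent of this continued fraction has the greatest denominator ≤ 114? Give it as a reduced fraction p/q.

83/62

a_0 = 1: 1/1  (≤ bound)
a_1 = 2: 3/2  (≤ bound)
a_2 = 1: 4/3  (≤ bound)
a_3 = 20: 83/62  (≤ bound)
a_4 = 2: 170/127  (> 114, stop)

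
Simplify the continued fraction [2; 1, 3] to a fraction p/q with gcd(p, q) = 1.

11/4

Start with 3.
1 + 1/(3/1) = 1 + 1/3 = 4/3
2 + 1/(4/3) = 2 + 3/4 = 11/4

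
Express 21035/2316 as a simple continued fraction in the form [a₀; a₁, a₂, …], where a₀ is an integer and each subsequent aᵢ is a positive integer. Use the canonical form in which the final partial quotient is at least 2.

[9; 12, 7, 1, 23]

21035 ÷ 2316 → quotient 9, remainder 191
2316 ÷ 191 → quotient 12, remainder 24
191 ÷ 24 → quotient 7, remainder 23
24 ÷ 23 → quotient 1, remainder 1
23 ÷ 1 → quotient 23, remainder 0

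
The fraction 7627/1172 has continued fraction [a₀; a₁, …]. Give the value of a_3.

32

7627 = 6·1172 + 595, so a_0 = 6
1172 = 1·595 + 577, so a_1 = 1
595 = 1·577 + 18, so a_2 = 1
577 = 32·18 + 1, so a_3 = 32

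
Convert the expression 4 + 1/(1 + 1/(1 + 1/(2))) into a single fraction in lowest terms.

a_0 = 4: 4/1
a_1 = 1: 5/1
a_2 = 1: 9/2
a_3 = 2: 23/5

23/5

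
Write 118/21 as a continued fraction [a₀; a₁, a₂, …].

[5; 1, 1, 1, 1, 1, 2]

Run the Euclidean algorithm, recording each quotient:
118 ÷ 21 → quotient 5, remainder 13
21 ÷ 13 → quotient 1, remainder 8
13 ÷ 8 → quotient 1, remainder 5
8 ÷ 5 → quotient 1, remainder 3
5 ÷ 3 → quotient 1, remainder 2
3 ÷ 2 → quotient 1, remainder 1
2 ÷ 1 → quotient 2, remainder 0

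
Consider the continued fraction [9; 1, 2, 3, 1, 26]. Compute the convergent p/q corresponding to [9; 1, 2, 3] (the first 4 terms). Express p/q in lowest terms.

Build up convergents one term at a time:
a_0 = 9: 9/1
a_1 = 1: 10/1
a_2 = 2: 29/3
a_3 = 3: 97/10

97/10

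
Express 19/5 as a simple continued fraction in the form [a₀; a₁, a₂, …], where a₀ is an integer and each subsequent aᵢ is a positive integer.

[3; 1, 4]

19 ÷ 5 → quotient 3, remainder 4
5 ÷ 4 → quotient 1, remainder 1
4 ÷ 1 → quotient 4, remainder 0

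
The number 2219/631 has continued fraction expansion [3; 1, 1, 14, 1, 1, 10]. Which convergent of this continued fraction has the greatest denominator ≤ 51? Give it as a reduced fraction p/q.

List convergents until the denominator exceeds the bound:
a_0 = 3: 3/1  (≤ bound)
a_1 = 1: 4/1  (≤ bound)
a_2 = 1: 7/2  (≤ bound)
a_3 = 14: 102/29  (≤ bound)
a_4 = 1: 109/31  (≤ bound)
a_5 = 1: 211/60  (> 51, stop)

109/31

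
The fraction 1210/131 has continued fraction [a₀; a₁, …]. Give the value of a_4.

1210 = 9·131 + 31, so a_0 = 9
131 = 4·31 + 7, so a_1 = 4
31 = 4·7 + 3, so a_2 = 4
7 = 2·3 + 1, so a_3 = 2
3 = 3·1 + 0, so a_4 = 3

3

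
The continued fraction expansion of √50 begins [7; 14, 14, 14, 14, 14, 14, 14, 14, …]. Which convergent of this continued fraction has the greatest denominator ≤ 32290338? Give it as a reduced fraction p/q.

54608393/7722793

List convergents until the denominator exceeds the bound:
a_0 = 7: 7/1  (≤ bound)
a_1 = 14: 99/14  (≤ bound)
a_2 = 14: 1393/197  (≤ bound)
a_3 = 14: 19601/2772  (≤ bound)
a_4 = 14: 275807/39005  (≤ bound)
a_5 = 14: 3880899/548842  (≤ bound)
a_6 = 14: 54608393/7722793  (≤ bound)
a_7 = 14: 768398401/108667944  (> 32290338, stop)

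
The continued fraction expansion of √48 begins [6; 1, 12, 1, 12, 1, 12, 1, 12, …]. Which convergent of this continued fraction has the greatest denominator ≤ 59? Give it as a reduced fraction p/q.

97/14

List convergents until the denominator exceeds the bound:
a_0 = 6: 6/1  (≤ bound)
a_1 = 1: 7/1  (≤ bound)
a_2 = 12: 90/13  (≤ bound)
a_3 = 1: 97/14  (≤ bound)
a_4 = 12: 1254/181  (> 59, stop)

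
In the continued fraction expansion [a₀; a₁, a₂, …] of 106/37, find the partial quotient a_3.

2

Repeatedly divide and take the remainder:
106 = 2·37 + 32, so a_0 = 2
37 = 1·32 + 5, so a_1 = 1
32 = 6·5 + 2, so a_2 = 6
5 = 2·2 + 1, so a_3 = 2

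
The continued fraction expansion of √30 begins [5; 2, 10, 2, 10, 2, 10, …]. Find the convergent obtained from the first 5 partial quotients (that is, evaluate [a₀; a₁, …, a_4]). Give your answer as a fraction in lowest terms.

2525/461

a_0 = 5: 5/1
a_1 = 2: 11/2
a_2 = 10: 115/21
a_3 = 2: 241/44
a_4 = 10: 2525/461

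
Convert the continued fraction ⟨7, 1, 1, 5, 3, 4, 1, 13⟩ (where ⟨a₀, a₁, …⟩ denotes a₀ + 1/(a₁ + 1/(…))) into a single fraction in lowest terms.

a_0 = 7: 7/1
a_1 = 1: 8/1
a_2 = 1: 15/2
a_3 = 5: 83/11
a_4 = 3: 264/35
a_5 = 4: 1139/151
a_6 = 1: 1403/186
a_7 = 13: 19378/2569

19378/2569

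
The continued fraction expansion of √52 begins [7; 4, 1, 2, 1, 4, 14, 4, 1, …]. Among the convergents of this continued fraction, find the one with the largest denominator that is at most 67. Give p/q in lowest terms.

137/19

a_0 = 7: 7/1  (≤ bound)
a_1 = 4: 29/4  (≤ bound)
a_2 = 1: 36/5  (≤ bound)
a_3 = 2: 101/14  (≤ bound)
a_4 = 1: 137/19  (≤ bound)
a_5 = 4: 649/90  (> 67, stop)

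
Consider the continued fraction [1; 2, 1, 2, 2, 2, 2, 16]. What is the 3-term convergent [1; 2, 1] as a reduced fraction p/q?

Starting at the tail and folding back:
Start with 1.
2 + 1/(1/1) = 2 + 1/1 = 3/1
1 + 1/(3/1) = 1 + 1/3 = 4/3

4/3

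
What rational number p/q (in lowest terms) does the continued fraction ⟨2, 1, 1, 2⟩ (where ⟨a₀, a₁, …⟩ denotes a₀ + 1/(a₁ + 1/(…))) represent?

Start with 2.
1 + 1/(2/1) = 1 + 1/2 = 3/2
1 + 1/(3/2) = 1 + 2/3 = 5/3
2 + 1/(5/3) = 2 + 3/5 = 13/5

13/5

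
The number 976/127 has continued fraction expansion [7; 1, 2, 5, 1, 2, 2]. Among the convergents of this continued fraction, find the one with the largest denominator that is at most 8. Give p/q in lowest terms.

a_0 = 7: 7/1  (≤ bound)
a_1 = 1: 8/1  (≤ bound)
a_2 = 2: 23/3  (≤ bound)
a_3 = 5: 123/16  (> 8, stop)

23/3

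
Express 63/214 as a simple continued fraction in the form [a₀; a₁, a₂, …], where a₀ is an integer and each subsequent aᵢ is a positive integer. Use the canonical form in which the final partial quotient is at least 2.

[0; 3, 2, 1, 1, 12]

63 = 0·214 + 63, so a_0 = 0
214 = 3·63 + 25, so a_1 = 3
63 = 2·25 + 13, so a_2 = 2
25 = 1·13 + 12, so a_3 = 1
13 = 1·12 + 1, so a_4 = 1
12 = 12·1 + 0, so a_5 = 12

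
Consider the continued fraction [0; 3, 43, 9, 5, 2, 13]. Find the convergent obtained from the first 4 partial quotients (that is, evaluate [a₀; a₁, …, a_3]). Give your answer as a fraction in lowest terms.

388/1173

Collapse the nested fraction from the inside out:
Start with 9.
43 + 1/(9/1) = 43 + 1/9 = 388/9
3 + 1/(388/9) = 3 + 9/388 = 1173/388
0 + 1/(1173/388) = 0 + 388/1173 = 388/1173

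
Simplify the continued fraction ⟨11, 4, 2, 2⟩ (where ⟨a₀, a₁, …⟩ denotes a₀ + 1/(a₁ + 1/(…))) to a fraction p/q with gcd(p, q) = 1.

Collapse the nested fraction from the inside out:
Start with 2.
2 + 1/(2/1) = 2 + 1/2 = 5/2
4 + 1/(5/2) = 4 + 2/5 = 22/5
11 + 1/(22/5) = 11 + 5/22 = 247/22

247/22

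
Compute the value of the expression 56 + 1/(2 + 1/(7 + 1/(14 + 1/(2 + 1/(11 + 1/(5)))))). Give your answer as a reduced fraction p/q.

a_0 = 56: 56/1
a_1 = 2: 113/2
a_2 = 7: 847/15
a_3 = 14: 11971/212
a_4 = 2: 24789/439
a_5 = 11: 284650/5041
a_6 = 5: 1448039/25644

1448039/25644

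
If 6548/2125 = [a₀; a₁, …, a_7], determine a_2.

3

⌊6548/2125⌋ = 3, remainder 173
⌊2125/173⌋ = 12, remainder 49
⌊173/49⌋ = 3, remainder 26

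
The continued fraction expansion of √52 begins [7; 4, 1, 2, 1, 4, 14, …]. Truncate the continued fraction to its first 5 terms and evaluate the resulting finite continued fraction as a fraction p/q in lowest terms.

137/19

Start with 1.
2 + 1/(1/1) = 2 + 1/1 = 3/1
1 + 1/(3/1) = 1 + 1/3 = 4/3
4 + 1/(4/3) = 4 + 3/4 = 19/4
7 + 1/(19/4) = 7 + 4/19 = 137/19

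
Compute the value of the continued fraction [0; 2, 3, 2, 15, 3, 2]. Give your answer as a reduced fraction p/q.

770/1761

Start with 2.
3 + 1/(2/1) = 3 + 1/2 = 7/2
15 + 1/(7/2) = 15 + 2/7 = 107/7
2 + 1/(107/7) = 2 + 7/107 = 221/107
3 + 1/(221/107) = 3 + 107/221 = 770/221
2 + 1/(770/221) = 2 + 221/770 = 1761/770
0 + 1/(1761/770) = 0 + 770/1761 = 770/1761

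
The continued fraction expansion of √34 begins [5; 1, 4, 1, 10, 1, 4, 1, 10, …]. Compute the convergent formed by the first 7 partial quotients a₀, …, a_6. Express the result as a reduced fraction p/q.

2035/349

Starting at the tail and folding back:
Start with 4.
1 + 1/(4/1) = 1 + 1/4 = 5/4
10 + 1/(5/4) = 10 + 4/5 = 54/5
1 + 1/(54/5) = 1 + 5/54 = 59/54
4 + 1/(59/54) = 4 + 54/59 = 290/59
1 + 1/(290/59) = 1 + 59/290 = 349/290
5 + 1/(349/290) = 5 + 290/349 = 2035/349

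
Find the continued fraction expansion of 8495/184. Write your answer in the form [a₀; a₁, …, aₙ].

Repeatedly divide and take the remainder:
8495 = 46·184 + 31, so a_0 = 46
184 = 5·31 + 29, so a_1 = 5
31 = 1·29 + 2, so a_2 = 1
29 = 14·2 + 1, so a_3 = 14
2 = 2·1 + 0, so a_4 = 2

[46; 5, 1, 14, 2]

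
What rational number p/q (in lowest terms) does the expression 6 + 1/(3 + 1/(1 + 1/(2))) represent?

Start with 2.
1 + 1/(2/1) = 1 + 1/2 = 3/2
3 + 1/(3/2) = 3 + 2/3 = 11/3
6 + 1/(11/3) = 6 + 3/11 = 69/11

69/11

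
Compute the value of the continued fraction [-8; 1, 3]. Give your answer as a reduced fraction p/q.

-29/4

Build up convergents one term at a time:
a_0 = -8: -8/1
a_1 = 1: -7/1
a_2 = 3: -29/4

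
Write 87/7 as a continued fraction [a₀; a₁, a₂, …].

[12; 2, 3]

Repeatedly divide and take the remainder:
87 = 12·7 + 3, so a_0 = 12
7 = 2·3 + 1, so a_1 = 2
3 = 3·1 + 0, so a_2 = 3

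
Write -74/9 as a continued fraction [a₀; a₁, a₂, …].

Repeatedly divide and take the remainder:
⌊-74/9⌋ = -9, remainder 7
⌊9/7⌋ = 1, remainder 2
⌊7/2⌋ = 3, remainder 1
⌊2/1⌋ = 2, remainder 0

[-9; 1, 3, 2]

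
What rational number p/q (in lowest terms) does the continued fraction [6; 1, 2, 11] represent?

Build up convergents one term at a time:
a_0 = 6: 6/1
a_1 = 1: 7/1
a_2 = 2: 20/3
a_3 = 11: 227/34

227/34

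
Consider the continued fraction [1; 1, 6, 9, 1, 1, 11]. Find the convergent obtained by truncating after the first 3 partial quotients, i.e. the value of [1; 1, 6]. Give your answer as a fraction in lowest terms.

a_0 = 1: 1/1
a_1 = 1: 2/1
a_2 = 6: 13/7

13/7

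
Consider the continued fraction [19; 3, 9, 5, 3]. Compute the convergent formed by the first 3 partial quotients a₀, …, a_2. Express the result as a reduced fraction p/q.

a_0 = 19: 19/1
a_1 = 3: 58/3
a_2 = 9: 541/28

541/28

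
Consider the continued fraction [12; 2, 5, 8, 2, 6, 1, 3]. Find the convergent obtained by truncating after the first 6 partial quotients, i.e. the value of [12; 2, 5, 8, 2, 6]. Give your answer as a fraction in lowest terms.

a_0 = 12: 12/1
a_1 = 2: 25/2
a_2 = 5: 137/11
a_3 = 8: 1121/90
a_4 = 2: 2379/191
a_5 = 6: 15395/1236

15395/1236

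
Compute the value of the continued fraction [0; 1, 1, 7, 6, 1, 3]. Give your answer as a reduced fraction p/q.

a_0 = 0: 0/1
a_1 = 1: 1/1
a_2 = 1: 1/2
a_3 = 7: 8/15
a_4 = 6: 49/92
a_5 = 1: 57/107
a_6 = 3: 220/413

220/413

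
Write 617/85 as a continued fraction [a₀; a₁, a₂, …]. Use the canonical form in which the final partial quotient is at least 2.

617 = 7·85 + 22, so a_0 = 7
85 = 3·22 + 19, so a_1 = 3
22 = 1·19 + 3, so a_2 = 1
19 = 6·3 + 1, so a_3 = 6
3 = 3·1 + 0, so a_4 = 3

[7; 3, 1, 6, 3]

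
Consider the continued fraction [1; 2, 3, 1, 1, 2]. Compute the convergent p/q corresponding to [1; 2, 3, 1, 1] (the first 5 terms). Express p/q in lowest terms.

23/16

Start with 1.
1 + 1/(1/1) = 1 + 1/1 = 2/1
3 + 1/(2/1) = 3 + 1/2 = 7/2
2 + 1/(7/2) = 2 + 2/7 = 16/7
1 + 1/(16/7) = 1 + 7/16 = 23/16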